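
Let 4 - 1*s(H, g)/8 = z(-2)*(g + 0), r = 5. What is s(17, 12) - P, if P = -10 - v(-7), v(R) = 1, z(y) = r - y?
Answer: -629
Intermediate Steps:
z(y) = 5 - y
s(H, g) = 32 - 56*g (s(H, g) = 32 - 8*(5 - 1*(-2))*(g + 0) = 32 - 8*(5 + 2)*g = 32 - 56*g)
P = -11 (P = -10 - 1*1 = -10 - 1 = -11)
s(17, 12) - P = (32 - 56*12) - 1*(-11) = (32 - 672) + 11 = -640 + 11 = -629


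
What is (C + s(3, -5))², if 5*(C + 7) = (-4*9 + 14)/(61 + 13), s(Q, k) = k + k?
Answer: 9960336/34225 ≈ 291.03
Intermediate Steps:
s(Q, k) = 2*k
C = -1306/185 (C = -7 + ((-4*9 + 14)/(61 + 13))/5 = -7 + ((-36 + 14)/74)/5 = -7 + (-22*1/74)/5 = -7 + (⅕)*(-11/37) = -7 - 11/185 = -1306/185 ≈ -7.0595)
(C + s(3, -5))² = (-1306/185 + 2*(-5))² = (-1306/185 - 10)² = (-3156/185)² = 9960336/34225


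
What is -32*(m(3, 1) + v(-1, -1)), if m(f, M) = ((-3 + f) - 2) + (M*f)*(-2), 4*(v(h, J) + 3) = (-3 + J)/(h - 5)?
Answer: 1040/3 ≈ 346.67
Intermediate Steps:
v(h, J) = -3 + (-3 + J)/(4*(-5 + h)) (v(h, J) = -3 + ((-3 + J)/(h - 5))/4 = -3 + ((-3 + J)/(-5 + h))/4 = -3 + (-3 + J)/(4*(-5 + h)))
m(f, M) = -5 + f - 2*M*f (m(f, M) = (-5 + f) - 2*M*f = -5 + f - 2*M*f)
-32*(m(3, 1) + v(-1, -1)) = -32*((-5 + 3 - 2*1*3) + (57 - 1 - 12*(-1))/(4*(-5 - 1))) = -32*((-5 + 3 - 6) + (¼)*(57 - 1 + 12)/(-6)) = -32*(-8 + (¼)*(-⅙)*68) = -32*(-8 - 17/6) = -32*(-65/6) = 1040/3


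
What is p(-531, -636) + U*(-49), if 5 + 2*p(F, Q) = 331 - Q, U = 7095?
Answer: -347174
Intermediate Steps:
p(F, Q) = 163 - Q/2 (p(F, Q) = -5/2 + (331 - Q)/2 = -5/2 + (331/2 - Q/2) = 163 - Q/2)
p(-531, -636) + U*(-49) = (163 - ½*(-636)) + 7095*(-49) = (163 + 318) - 347655 = 481 - 347655 = -347174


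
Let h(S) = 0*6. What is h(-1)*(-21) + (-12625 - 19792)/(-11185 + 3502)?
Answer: 32417/7683 ≈ 4.2193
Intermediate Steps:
h(S) = 0
h(-1)*(-21) + (-12625 - 19792)/(-11185 + 3502) = 0*(-21) + (-12625 - 19792)/(-11185 + 3502) = 0 - 32417/(-7683) = 0 - 32417*(-1/7683) = 0 + 32417/7683 = 32417/7683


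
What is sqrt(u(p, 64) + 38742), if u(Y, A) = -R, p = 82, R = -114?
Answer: 2*sqrt(9714) ≈ 197.12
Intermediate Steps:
u(Y, A) = 114 (u(Y, A) = -1*(-114) = 114)
sqrt(u(p, 64) + 38742) = sqrt(114 + 38742) = sqrt(38856) = 2*sqrt(9714)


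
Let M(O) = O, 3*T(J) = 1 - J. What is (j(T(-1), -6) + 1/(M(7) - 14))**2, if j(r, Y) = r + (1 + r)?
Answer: 2116/441 ≈ 4.7982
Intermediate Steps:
T(J) = 1/3 - J/3 (T(J) = (1 - J)/3 = 1/3 - J/3)
j(r, Y) = 1 + 2*r
(j(T(-1), -6) + 1/(M(7) - 14))**2 = ((1 + 2*(1/3 - 1/3*(-1))) + 1/(7 - 14))**2 = ((1 + 2*(1/3 + 1/3)) + 1/(-7))**2 = ((1 + 2*(2/3)) - 1/7)**2 = ((1 + 4/3) - 1/7)**2 = (7/3 - 1/7)**2 = (46/21)**2 = 2116/441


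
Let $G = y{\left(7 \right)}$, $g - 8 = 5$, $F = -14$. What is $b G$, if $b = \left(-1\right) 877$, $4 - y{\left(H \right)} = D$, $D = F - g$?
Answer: $-27187$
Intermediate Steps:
$g = 13$ ($g = 8 + 5 = 13$)
$D = -27$ ($D = -14 - 13 = -27$)
$y{\left(H \right)} = 31$ ($y{\left(H \right)} = 4 - -27 = 4 + 27 = 31$)
$G = 31$
$b = -877$
$b G = \left(-877\right) 31 = -27187$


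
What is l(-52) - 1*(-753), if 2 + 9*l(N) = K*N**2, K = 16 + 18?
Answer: 98711/9 ≈ 10968.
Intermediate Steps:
K = 34
l(N) = -2/9 + 34*N**2/9 (l(N) = -2/9 + (34*N**2)/9 = -2/9 + 34*N**2/9)
l(-52) - 1*(-753) = (-2/9 + (34/9)*(-52)**2) - 1*(-753) = (-2/9 + (34/9)*2704) + 753 = (-2/9 + 91936/9) + 753 = 91934/9 + 753 = 98711/9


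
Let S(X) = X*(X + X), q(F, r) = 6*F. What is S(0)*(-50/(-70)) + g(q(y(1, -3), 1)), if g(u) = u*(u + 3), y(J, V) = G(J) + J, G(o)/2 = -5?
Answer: 2754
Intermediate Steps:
G(o) = -10 (G(o) = 2*(-5) = -10)
y(J, V) = -10 + J
g(u) = u*(3 + u)
S(X) = 2*X² (S(X) = X*(2*X) = 2*X²)
S(0)*(-50/(-70)) + g(q(y(1, -3), 1)) = (2*0²)*(-50/(-70)) + (6*(-10 + 1))*(3 + 6*(-10 + 1)) = (2*0)*(-50*(-1/70)) + (6*(-9))*(3 + 6*(-9)) = 0*(5/7) - 54*(3 - 54) = 0 - 54*(-51) = 0 + 2754 = 2754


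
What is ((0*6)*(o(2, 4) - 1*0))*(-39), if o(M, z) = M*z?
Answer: 0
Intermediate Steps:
((0*6)*(o(2, 4) - 1*0))*(-39) = ((0*6)*(2*4 - 1*0))*(-39) = (0*(8 + 0))*(-39) = (0*8)*(-39) = 0*(-39) = 0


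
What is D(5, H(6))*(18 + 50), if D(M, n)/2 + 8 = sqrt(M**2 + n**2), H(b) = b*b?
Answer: -1088 + 136*sqrt(1321) ≈ 3855.0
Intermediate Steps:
H(b) = b**2
D(M, n) = -16 + 2*sqrt(M**2 + n**2)
D(5, H(6))*(18 + 50) = (-16 + 2*sqrt(5**2 + (6**2)**2))*(18 + 50) = (-16 + 2*sqrt(25 + 36**2))*68 = (-16 + 2*sqrt(25 + 1296))*68 = (-16 + 2*sqrt(1321))*68 = -1088 + 136*sqrt(1321)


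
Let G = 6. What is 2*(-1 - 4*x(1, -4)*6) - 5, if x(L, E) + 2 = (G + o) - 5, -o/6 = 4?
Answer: 1193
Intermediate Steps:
o = -24 (o = -6*4 = -24)
x(L, E) = -25 (x(L, E) = -2 + ((6 - 24) - 5) = -2 + (-18 - 5) = -2 - 23 = -25)
2*(-1 - 4*x(1, -4)*6) - 5 = 2*(-1 - (-100)*6) - 5 = 2*(-1 - 4*(-150)) - 5 = 2*(-1 + 600) - 5 = 2*599 - 5 = 1198 - 5 = 1193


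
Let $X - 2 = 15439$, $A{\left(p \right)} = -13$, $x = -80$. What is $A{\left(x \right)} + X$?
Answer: $15428$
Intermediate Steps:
$X = 15441$ ($X = 2 + 15439 = 15441$)
$A{\left(x \right)} + X = -13 + 15441 = 15428$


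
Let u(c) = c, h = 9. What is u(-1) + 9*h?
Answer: 80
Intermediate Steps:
u(-1) + 9*h = -1 + 9*9 = -1 + 81 = 80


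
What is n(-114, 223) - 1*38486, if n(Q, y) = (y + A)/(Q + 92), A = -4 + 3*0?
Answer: -846911/22 ≈ -38496.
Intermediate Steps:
A = -4 (A = -4 + 0 = -4)
n(Q, y) = (-4 + y)/(92 + Q) (n(Q, y) = (y - 4)/(Q + 92) = (-4 + y)/(92 + Q))
n(-114, 223) - 1*38486 = (-4 + 223)/(92 - 114) - 1*38486 = 219/(-22) - 38486 = -1/22*219 - 38486 = -219/22 - 38486 = -846911/22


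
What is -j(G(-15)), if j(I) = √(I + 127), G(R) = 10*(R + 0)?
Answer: -I*√23 ≈ -4.7958*I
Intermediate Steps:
G(R) = 10*R
j(I) = √(127 + I)
-j(G(-15)) = -√(127 + 10*(-15)) = -√(127 - 150) = -√(-23) = -I*√23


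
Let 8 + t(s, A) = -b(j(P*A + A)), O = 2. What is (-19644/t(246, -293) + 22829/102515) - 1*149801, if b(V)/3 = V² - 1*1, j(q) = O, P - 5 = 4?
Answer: -259052249002/1742755 ≈ -1.4865e+5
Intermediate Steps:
P = 9 (P = 5 + 4 = 9)
j(q) = 2
b(V) = -3 + 3*V² (b(V) = 3*(V² - 1*1) = 3*(V² - 1) = 3*(-1 + V²) = -3 + 3*V²)
t(s, A) = -17 (t(s, A) = -8 - (-3 + 3*2²) = -8 - (-3 + 3*4) = -8 - (-3 + 12) = -8 - 1*9 = -8 - 9 = -17)
(-19644/t(246, -293) + 22829/102515) - 1*149801 = (-19644/(-17) + 22829/102515) - 1*149801 = (-19644*(-1/17) + 22829*(1/102515)) - 149801 = (19644/17 + 22829/102515) - 149801 = 2014192753/1742755 - 149801 = -259052249002/1742755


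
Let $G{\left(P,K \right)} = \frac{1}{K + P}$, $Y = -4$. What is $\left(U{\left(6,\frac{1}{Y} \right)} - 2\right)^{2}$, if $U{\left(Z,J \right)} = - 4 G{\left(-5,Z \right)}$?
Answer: $36$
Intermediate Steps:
$U{\left(Z,J \right)} = - \frac{4}{-5 + Z}$ ($U{\left(Z,J \right)} = - \frac{4}{Z - 5} = - \frac{4}{-5 + Z}$)
$\left(U{\left(6,\frac{1}{Y} \right)} - 2\right)^{2} = \left(- \frac{4}{-5 + 6} - 2\right)^{2} = \left(- \frac{4}{1} - 2\right)^{2} = \left(\left(-4\right) 1 - 2\right)^{2} = \left(-4 - 2\right)^{2} = \left(-6\right)^{2} = 36$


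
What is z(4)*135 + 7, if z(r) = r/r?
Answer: 142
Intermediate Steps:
z(r) = 1
z(4)*135 + 7 = 1*135 + 7 = 135 + 7 = 142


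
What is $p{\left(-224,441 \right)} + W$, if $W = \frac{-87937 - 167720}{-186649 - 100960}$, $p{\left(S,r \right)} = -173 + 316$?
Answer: $\frac{41383744}{287609} \approx 143.89$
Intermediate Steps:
$p{\left(S,r \right)} = 143$
$W = \frac{255657}{287609}$ ($W = - \frac{255657}{-287609} = \left(-255657\right) \left(- \frac{1}{287609}\right) = \frac{255657}{287609} \approx 0.8889$)
$p{\left(-224,441 \right)} + W = 143 + \frac{255657}{287609} = \frac{41383744}{287609}$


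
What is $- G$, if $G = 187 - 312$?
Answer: $125$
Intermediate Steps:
$G = -125$ ($G = 187 - 312 = -125$)
$- G = \left(-1\right) \left(-125\right) = 125$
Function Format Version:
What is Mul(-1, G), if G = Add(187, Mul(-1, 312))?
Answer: 125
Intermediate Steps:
G = -125 (G = Add(187, -312) = -125)
Mul(-1, G) = Mul(-1, -125) = 125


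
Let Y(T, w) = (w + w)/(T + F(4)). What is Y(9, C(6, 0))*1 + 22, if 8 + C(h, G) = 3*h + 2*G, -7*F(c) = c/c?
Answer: 752/31 ≈ 24.258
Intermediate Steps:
F(c) = -⅐ (F(c) = -c/(7*c) = -⅐*1 = -⅐)
C(h, G) = -8 + 2*G + 3*h (C(h, G) = -8 + (3*h + 2*G) = -8 + (2*G + 3*h) = -8 + 2*G + 3*h)
Y(T, w) = 2*w/(-⅐ + T) (Y(T, w) = (w + w)/(T - ⅐) = (2*w)/(-⅐ + T) = 2*w/(-⅐ + T))
Y(9, C(6, 0))*1 + 22 = (14*(-8 + 2*0 + 3*6)/(-1 + 7*9))*1 + 22 = (14*(-8 + 0 + 18)/(-1 + 63))*1 + 22 = (14*10/62)*1 + 22 = (14*10*(1/62))*1 + 22 = (70/31)*1 + 22 = 70/31 + 22 = 752/31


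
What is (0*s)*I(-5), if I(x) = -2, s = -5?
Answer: 0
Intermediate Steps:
(0*s)*I(-5) = (0*(-5))*(-2) = 0*(-2) = 0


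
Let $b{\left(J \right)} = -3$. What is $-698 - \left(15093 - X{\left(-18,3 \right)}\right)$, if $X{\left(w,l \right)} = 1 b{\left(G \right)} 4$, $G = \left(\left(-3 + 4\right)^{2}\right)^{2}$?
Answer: $-15803$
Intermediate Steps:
$G = 1$ ($G = \left(1^{2}\right)^{2} = 1^{2} = 1$)
$X{\left(w,l \right)} = -12$ ($X{\left(w,l \right)} = 1 \left(-3\right) 4 = \left(-3\right) 4 = -12$)
$-698 - \left(15093 - X{\left(-18,3 \right)}\right) = -698 - \left(15093 - -12\right) = -698 - \left(15093 + 12\right) = -698 - 15105 = -15803$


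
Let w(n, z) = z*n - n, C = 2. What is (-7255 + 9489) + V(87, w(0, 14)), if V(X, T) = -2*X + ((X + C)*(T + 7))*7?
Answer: 6421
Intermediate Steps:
w(n, z) = -n + n*z (w(n, z) = n*z - n = -n + n*z)
V(X, T) = -2*X + 7*(2 + X)*(7 + T) (V(X, T) = -2*X + ((X + 2)*(T + 7))*7 = -2*X + ((2 + X)*(7 + T))*7 = -2*X + 7*(2 + X)*(7 + T))
(-7255 + 9489) + V(87, w(0, 14)) = (-7255 + 9489) + (98 + 14*(0*(-1 + 14)) + 47*87 + 7*(0*(-1 + 14))*87) = 2234 + (98 + 14*(0*13) + 4089 + 7*(0*13)*87) = 2234 + (98 + 14*0 + 4089 + 7*0*87) = 2234 + (98 + 0 + 4089 + 0) = 2234 + 4187 = 6421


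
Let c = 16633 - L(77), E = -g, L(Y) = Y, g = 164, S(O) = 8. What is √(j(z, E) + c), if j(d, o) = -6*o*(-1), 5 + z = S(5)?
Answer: 2*√3893 ≈ 124.79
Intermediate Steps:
E = -164 (E = -1*164 = -164)
z = 3 (z = -5 + 8 = 3)
j(d, o) = 6*o
c = 16556 (c = 16633 - 1*77 = 16633 - 77 = 16556)
√(j(z, E) + c) = √(6*(-164) + 16556) = √(-984 + 16556) = √15572 = 2*√3893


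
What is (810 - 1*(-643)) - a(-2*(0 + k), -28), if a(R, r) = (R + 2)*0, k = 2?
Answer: 1453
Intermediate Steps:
a(R, r) = 0 (a(R, r) = (2 + R)*0 = 0)
(810 - 1*(-643)) - a(-2*(0 + k), -28) = (810 - 1*(-643)) - 1*0 = (810 + 643) + 0 = 1453 + 0 = 1453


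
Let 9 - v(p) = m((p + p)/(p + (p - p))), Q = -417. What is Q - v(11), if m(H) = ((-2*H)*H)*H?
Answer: -442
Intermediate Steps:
m(H) = -2*H**3 (m(H) = (-2*H**2)*H = -2*H**3)
v(p) = 25 (v(p) = 9 - (-2)*((p + p)/(p + (p - p)))**3 = 9 - (-2)*((2*p)/(p + 0))**3 = 9 - (-2)*((2*p)/p)**3 = 9 - (-2)*2**3 = 9 - (-2)*8 = 9 - 1*(-16) = 9 + 16 = 25)
Q - v(11) = -417 - 1*25 = -417 - 25 = -442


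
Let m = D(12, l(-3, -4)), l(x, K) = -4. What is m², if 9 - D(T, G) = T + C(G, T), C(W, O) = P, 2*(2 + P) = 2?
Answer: 4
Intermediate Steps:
P = -1 (P = -2 + (½)*2 = -2 + 1 = -1)
C(W, O) = -1
D(T, G) = 10 - T (D(T, G) = 9 - (T - 1) = 9 - (-1 + T) = 9 + (1 - T) = 10 - T)
m = -2 (m = 10 - 1*12 = 10 - 12 = -2)
m² = (-2)² = 4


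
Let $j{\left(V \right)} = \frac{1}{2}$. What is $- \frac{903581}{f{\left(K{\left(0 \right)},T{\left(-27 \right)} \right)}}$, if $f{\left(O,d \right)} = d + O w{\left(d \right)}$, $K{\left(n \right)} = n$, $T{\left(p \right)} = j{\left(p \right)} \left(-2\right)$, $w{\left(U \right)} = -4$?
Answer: $903581$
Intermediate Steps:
$j{\left(V \right)} = \frac{1}{2}$
$T{\left(p \right)} = -1$ ($T{\left(p \right)} = \frac{1}{2} \left(-2\right) = -1$)
$f{\left(O,d \right)} = d - 4 O$ ($f{\left(O,d \right)} = d + O \left(-4\right) = d - 4 O$)
$- \frac{903581}{f{\left(K{\left(0 \right)},T{\left(-27 \right)} \right)}} = - \frac{903581}{-1 - 0} = - \frac{903581}{-1 + 0} = - \frac{903581}{-1} = \left(-903581\right) \left(-1\right) = 903581$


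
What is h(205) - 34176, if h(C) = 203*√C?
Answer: -34176 + 203*√205 ≈ -31269.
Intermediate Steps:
h(205) - 34176 = 203*√205 - 34176 = -34176 + 203*√205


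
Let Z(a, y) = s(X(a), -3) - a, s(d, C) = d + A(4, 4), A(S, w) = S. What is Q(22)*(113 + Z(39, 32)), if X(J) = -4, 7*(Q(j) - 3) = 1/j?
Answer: 17131/77 ≈ 222.48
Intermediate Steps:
Q(j) = 3 + 1/(7*j)
s(d, C) = 4 + d (s(d, C) = d + 4 = 4 + d)
Z(a, y) = -a (Z(a, y) = (4 - 4) - a = 0 - a = -a)
Q(22)*(113 + Z(39, 32)) = (3 + (1/7)/22)*(113 - 1*39) = (3 + (1/7)*(1/22))*(113 - 39) = (3 + 1/154)*74 = (463/154)*74 = 17131/77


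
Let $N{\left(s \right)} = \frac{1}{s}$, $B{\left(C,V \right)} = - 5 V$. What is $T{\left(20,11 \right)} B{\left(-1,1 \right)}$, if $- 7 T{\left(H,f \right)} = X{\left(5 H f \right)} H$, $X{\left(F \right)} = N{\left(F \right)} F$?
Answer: $\frac{100}{7} \approx 14.286$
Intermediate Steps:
$X{\left(F \right)} = 1$ ($X{\left(F \right)} = \frac{F}{F} = 1$)
$T{\left(H,f \right)} = - \frac{H}{7}$ ($T{\left(H,f \right)} = - \frac{1 H}{7} = - \frac{H}{7}$)
$T{\left(20,11 \right)} B{\left(-1,1 \right)} = \left(- \frac{1}{7}\right) 20 \left(\left(-5\right) 1\right) = \left(- \frac{20}{7}\right) \left(-5\right) = \frac{100}{7}$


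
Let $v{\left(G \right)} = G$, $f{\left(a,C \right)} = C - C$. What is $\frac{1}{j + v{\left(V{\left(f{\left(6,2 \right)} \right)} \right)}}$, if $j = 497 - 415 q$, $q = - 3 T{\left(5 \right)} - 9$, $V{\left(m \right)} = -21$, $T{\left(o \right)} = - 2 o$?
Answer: $- \frac{1}{8239} \approx -0.00012137$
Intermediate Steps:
$f{\left(a,C \right)} = 0$
$q = 21$ ($q = - 3 \left(\left(-2\right) 5\right) - 9 = \left(-3\right) \left(-10\right) - 9 = 30 - 9 = 21$)
$j = -8218$ ($j = 497 - 8715 = -8218$)
$\frac{1}{j + v{\left(V{\left(f{\left(6,2 \right)} \right)} \right)}} = \frac{1}{-8218 - 21} = \frac{1}{-8239} = - \frac{1}{8239}$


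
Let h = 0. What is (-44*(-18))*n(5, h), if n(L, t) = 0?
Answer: 0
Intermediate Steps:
(-44*(-18))*n(5, h) = -44*(-18)*0 = 792*0 = 0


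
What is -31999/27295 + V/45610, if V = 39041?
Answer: -78770059/248984990 ≈ -0.31636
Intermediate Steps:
-31999/27295 + V/45610 = -31999/27295 + 39041/45610 = -78770059/248984990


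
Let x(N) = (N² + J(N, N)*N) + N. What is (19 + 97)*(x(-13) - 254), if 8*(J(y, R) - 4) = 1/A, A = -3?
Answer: -104023/6 ≈ -17337.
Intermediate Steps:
J(y, R) = 95/24 (J(y, R) = 4 + (⅛)/(-3) = 4 + (⅛)*(-⅓) = 4 - 1/24 = 95/24)
x(N) = N² + 119*N/24 (x(N) = (N² + 95*N/24) + N = N² + 119*N/24)
(19 + 97)*(x(-13) - 254) = (19 + 97)*((1/24)*(-13)*(119 + 24*(-13)) - 254) = 116*((1/24)*(-13)*(119 - 312) - 254) = 116*((1/24)*(-13)*(-193) - 254) = 116*(2509/24 - 254) = 116*(-3587/24) = -104023/6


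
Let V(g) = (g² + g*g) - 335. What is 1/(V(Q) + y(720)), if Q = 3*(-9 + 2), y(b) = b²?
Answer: 1/518947 ≈ 1.9270e-6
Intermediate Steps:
Q = -21 (Q = 3*(-7) = -21)
V(g) = -335 + 2*g² (V(g) = (g² + g²) - 335 = 2*g² - 335 = -335 + 2*g²)
1/(V(Q) + y(720)) = 1/((-335 + 2*(-21)²) + 720²) = 1/((-335 + 2*441) + 518400) = 1/((-335 + 882) + 518400) = 1/(547 + 518400) = 1/518947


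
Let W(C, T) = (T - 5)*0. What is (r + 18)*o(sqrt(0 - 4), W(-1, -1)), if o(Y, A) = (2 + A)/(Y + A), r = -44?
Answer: 26*I ≈ 26.0*I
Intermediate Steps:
W(C, T) = 0 (W(C, T) = (-5 + T)*0 = 0)
o(Y, A) = (2 + A)/(A + Y)
(r + 18)*o(sqrt(0 - 4), W(-1, -1)) = (-44 + 18)*((2 + 0)/(0 + sqrt(0 - 4))) = -26*2/(0 + sqrt(-4)) = -26*2/(0 + 2*I) = -26*2/(2*I) = -26*(-I/2)*2 = -(-26)*I = 26*I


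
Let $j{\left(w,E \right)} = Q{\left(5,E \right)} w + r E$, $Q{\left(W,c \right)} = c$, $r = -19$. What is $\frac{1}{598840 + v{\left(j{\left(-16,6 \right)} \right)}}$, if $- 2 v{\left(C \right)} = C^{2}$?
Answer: $\frac{1}{576790} \approx 1.7337 \cdot 10^{-6}$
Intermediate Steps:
$j{\left(w,E \right)} = - 19 E + E w$ ($j{\left(w,E \right)} = E w - 19 E = - 19 E + E w$)
$v{\left(C \right)} = - \frac{C^{2}}{2}$
$\frac{1}{598840 + v{\left(j{\left(-16,6 \right)} \right)}} = \frac{1}{598840 - \frac{\left(6 \left(-19 - 16\right)\right)^{2}}{2}} = \frac{1}{598840 - \frac{\left(6 \left(-35\right)\right)^{2}}{2}} = \frac{1}{598840 - \frac{\left(-210\right)^{2}}{2}} = \frac{1}{598840 - 22050} = \frac{1}{576790}$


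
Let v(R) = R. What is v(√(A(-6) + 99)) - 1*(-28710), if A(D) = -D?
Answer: 28710 + √105 ≈ 28720.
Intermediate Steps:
v(√(A(-6) + 99)) - 1*(-28710) = √(-1*(-6) + 99) - 1*(-28710) = √(6 + 99) + 28710 = √105 + 28710 = 28710 + √105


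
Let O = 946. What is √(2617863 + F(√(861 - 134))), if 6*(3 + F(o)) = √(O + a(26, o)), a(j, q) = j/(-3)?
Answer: √(23560740 + √2109)/3 ≈ 1618.0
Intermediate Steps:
a(j, q) = -j/3 (a(j, q) = j*(-⅓) = -j/3)
F(o) = -3 + √2109/9 (F(o) = -3 + √(946 - ⅓*26)/6 = -3 + √(946 - 26/3)/6 = -3 + √(2812/3)/6 = -3 + (2*√2109/3)/6 = -3 + √2109/9)
√(2617863 + F(√(861 - 134))) = √(2617863 + (-3 + √2109/9)) = √(2617860 + √2109/9)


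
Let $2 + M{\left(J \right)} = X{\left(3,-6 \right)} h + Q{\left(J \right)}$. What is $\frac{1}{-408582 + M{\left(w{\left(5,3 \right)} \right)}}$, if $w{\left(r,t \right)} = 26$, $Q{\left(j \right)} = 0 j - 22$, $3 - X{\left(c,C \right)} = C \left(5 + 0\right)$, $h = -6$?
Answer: $- \frac{1}{408804} \approx -2.4462 \cdot 10^{-6}$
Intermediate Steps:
$X{\left(c,C \right)} = 3 - 5 C$ ($X{\left(c,C \right)} = 3 - C \left(5 + 0\right) = 3 - C 5 = 3 - 5 C$)
$Q{\left(j \right)} = -22$ ($Q{\left(j \right)} = 0 - 22 = -22$)
$M{\left(J \right)} = -222$ ($M{\left(J \right)} = -2 + \left(\left(3 - -30\right) \left(-6\right) - 22\right) = -2 + \left(\left(3 + 30\right) \left(-6\right) - 22\right) = -2 + \left(33 \left(-6\right) - 22\right) = -2 - 220 = -222$)
$\frac{1}{-408582 + M{\left(w{\left(5,3 \right)} \right)}} = \frac{1}{-408582 - 222} = \frac{1}{-408804} = - \frac{1}{408804}$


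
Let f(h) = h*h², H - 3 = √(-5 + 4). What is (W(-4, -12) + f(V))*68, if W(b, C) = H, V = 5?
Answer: 8704 + 68*I ≈ 8704.0 + 68.0*I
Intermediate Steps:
H = 3 + I (H = 3 + √(-5 + 4) = 3 + √(-1) = 3 + I ≈ 3.0 + 1.0*I)
W(b, C) = 3 + I
f(h) = h³
(W(-4, -12) + f(V))*68 = ((3 + I) + 5³)*68 = ((3 + I) + 125)*68 = (128 + I)*68 = 8704 + 68*I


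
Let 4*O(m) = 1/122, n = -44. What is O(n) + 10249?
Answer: 5001513/488 ≈ 10249.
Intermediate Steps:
O(m) = 1/488 (O(m) = (¼)/122 = (¼)*(1/122) = 1/488)
O(n) + 10249 = 1/488 + 10249 = 5001513/488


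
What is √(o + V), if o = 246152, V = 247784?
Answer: 4*√30871 ≈ 702.81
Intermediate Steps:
√(o + V) = √(246152 + 247784) = √493936 = 4*√30871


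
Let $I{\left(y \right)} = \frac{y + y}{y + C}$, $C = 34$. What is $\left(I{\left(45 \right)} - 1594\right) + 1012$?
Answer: $- \frac{45888}{79} \approx -580.86$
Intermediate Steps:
$I{\left(y \right)} = \frac{2 y}{34 + y}$ ($I{\left(y \right)} = \frac{y + y}{y + 34} = \frac{2 y}{34 + y}$)
$\left(I{\left(45 \right)} - 1594\right) + 1012 = \left(2 \cdot 45 \frac{1}{34 + 45} - 1594\right) + 1012 = \left(2 \cdot 45 \cdot \frac{1}{79} - 1594\right) + 1012 = \left(\frac{90}{79} - 1594\right) + 1012 = - \frac{125836}{79} + 1012 = - \frac{45888}{79}$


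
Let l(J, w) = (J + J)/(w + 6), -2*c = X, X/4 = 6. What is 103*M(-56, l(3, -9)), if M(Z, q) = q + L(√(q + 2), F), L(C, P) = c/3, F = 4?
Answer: -618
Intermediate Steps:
X = 24 (X = 4*6 = 24)
c = -12 (c = -½*24 = -12)
l(J, w) = 2*J/(6 + w) (l(J, w) = (2*J)/(6 + w) = 2*J/(6 + w))
L(C, P) = -4 (L(C, P) = -12/3 = -12*⅓ = -4)
M(Z, q) = -4 + q (M(Z, q) = q - 4 = -4 + q)
103*M(-56, l(3, -9)) = 103*(-4 + 2*3/(6 - 9)) = 103*(-4 + 2*3/(-3)) = 103*(-4 + 2*3*(-⅓)) = 103*(-4 - 2) = 103*(-6) = -618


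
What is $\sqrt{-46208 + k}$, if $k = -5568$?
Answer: $8 i \sqrt{809} \approx 227.54 i$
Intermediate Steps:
$\sqrt{-46208 + k} = \sqrt{-46208 - 5568} = \sqrt{-51776} = 8 i \sqrt{809}$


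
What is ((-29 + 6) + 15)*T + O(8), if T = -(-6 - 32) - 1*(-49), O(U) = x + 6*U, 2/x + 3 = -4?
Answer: -4538/7 ≈ -648.29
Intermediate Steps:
x = -2/7 (x = 2/(-3 - 4) = 2/(-7) = 2*(-1/7) = -2/7 ≈ -0.28571)
O(U) = -2/7 + 6*U
T = 87 (T = -1*(-38) + 49 = 38 + 49 = 87)
((-29 + 6) + 15)*T + O(8) = ((-29 + 6) + 15)*87 + (-2/7 + 6*8) = (-23 + 15)*87 + (-2/7 + 48) = -8*87 + 334/7 = -696 + 334/7 = -4538/7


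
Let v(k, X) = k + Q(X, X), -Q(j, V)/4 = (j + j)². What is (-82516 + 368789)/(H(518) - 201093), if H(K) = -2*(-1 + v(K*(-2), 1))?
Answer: -15067/10473 ≈ -1.4387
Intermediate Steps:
Q(j, V) = -16*j² (Q(j, V) = -4*(j + j)² = -4*4*j² = -16*j²)
v(k, X) = k - 16*X²
H(K) = 34 + 4*K (H(K) = -2*(-1 + (K*(-2) - 16*1²)) = -2*(-1 + (-2*K - 16*1)) = -2*(-1 + (-2*K - 16)) = -2*(-1 + (-16 - 2*K)) = -2*(-17 - 2*K) = 34 + 4*K)
(-82516 + 368789)/(H(518) - 201093) = (-82516 + 368789)/((34 + 4*518) - 201093) = 286273/((34 + 2072) - 201093) = 286273/(2106 - 201093) = 286273/(-198987) = 286273*(-1/198987) = -15067/10473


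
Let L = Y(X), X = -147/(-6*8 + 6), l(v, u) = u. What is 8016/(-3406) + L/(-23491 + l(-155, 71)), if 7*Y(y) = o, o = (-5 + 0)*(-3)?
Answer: -131419413/55837964 ≈ -2.3536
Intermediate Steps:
X = 7/2 (X = -147/(-48 + 6) = -147/(-42) = -147*(-1/42) = 7/2 ≈ 3.5000)
o = 15 (o = -5*(-3) = 15)
Y(y) = 15/7 (Y(y) = (⅐)*15 = 15/7)
L = 15/7 ≈ 2.1429
8016/(-3406) + L/(-23491 + l(-155, 71)) = 8016/(-3406) + 15/(7*(-23491 + 71)) = 8016*(-1/3406) + (15/7)/(-23420) = -4008/1703 + (15/7)*(-1/23420) = -4008/1703 - 3/32788 = -131419413/55837964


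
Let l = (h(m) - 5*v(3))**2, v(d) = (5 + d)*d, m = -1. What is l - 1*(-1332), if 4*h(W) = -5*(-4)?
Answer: 14557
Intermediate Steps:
v(d) = d*(5 + d)
h(W) = 5 (h(W) = (-5*(-4))/4 = (1/4)*20 = 5)
l = 13225 (l = (5 - 15*(5 + 3))**2 = (5 - 15*8)**2 = (5 - 5*24)**2 = (5 - 120)**2 = (-115)**2 = 13225)
l - 1*(-1332) = 13225 - 1*(-1332) = 13225 + 1332 = 14557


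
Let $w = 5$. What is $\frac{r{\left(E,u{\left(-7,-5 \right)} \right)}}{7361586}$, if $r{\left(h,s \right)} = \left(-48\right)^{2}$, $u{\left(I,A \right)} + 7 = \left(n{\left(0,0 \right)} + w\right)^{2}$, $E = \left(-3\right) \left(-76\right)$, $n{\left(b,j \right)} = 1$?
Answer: $\frac{128}{408977} \approx 0.00031298$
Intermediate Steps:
$E = 228$
$u{\left(I,A \right)} = 29$ ($u{\left(I,A \right)} = -7 + \left(1 + 5\right)^{2} = -7 + 6^{2} = -7 + 36 = 29$)
$r{\left(h,s \right)} = 2304$
$\frac{r{\left(E,u{\left(-7,-5 \right)} \right)}}{7361586} = \frac{2304}{7361586} = 2304 \cdot \frac{1}{7361586} = \frac{128}{408977}$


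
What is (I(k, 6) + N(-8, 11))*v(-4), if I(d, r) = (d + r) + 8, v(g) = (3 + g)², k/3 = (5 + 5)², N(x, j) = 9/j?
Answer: 3463/11 ≈ 314.82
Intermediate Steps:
k = 300 (k = 3*(5 + 5)² = 3*10² = 3*100 = 300)
I(d, r) = 8 + d + r
(I(k, 6) + N(-8, 11))*v(-4) = ((8 + 300 + 6) + 9/11)*(3 - 4)² = (314 + 9*(1/11))*(-1)² = (314 + 9/11)*1 = (3463/11)*1 = 3463/11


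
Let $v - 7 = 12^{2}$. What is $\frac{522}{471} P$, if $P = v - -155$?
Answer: $\frac{53244}{157} \approx 339.13$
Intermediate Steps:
$v = 151$ ($v = 7 + 12^{2} = 7 + 144 = 151$)
$P = 306$ ($P = 151 - -155 = 151 + 155 = 306$)
$\frac{522}{471} P = \frac{522}{471} \cdot 306 = 522 \cdot \frac{1}{471} \cdot 306 = \frac{174}{157} \cdot 306 = \frac{53244}{157}$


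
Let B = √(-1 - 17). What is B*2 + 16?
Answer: 16 + 6*I*√2 ≈ 16.0 + 8.4853*I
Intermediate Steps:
B = 3*I*√2 (B = √(-18) = 3*I*√2 ≈ 4.2426*I)
B*2 + 16 = (3*I*√2)*2 + 16 = 6*I*√2 + 16 = 16 + 6*I*√2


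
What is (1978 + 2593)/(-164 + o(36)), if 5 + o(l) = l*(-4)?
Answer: -4571/313 ≈ -14.604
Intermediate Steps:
o(l) = -5 - 4*l (o(l) = -5 + l*(-4) = -5 - 4*l)
(1978 + 2593)/(-164 + o(36)) = (1978 + 2593)/(-164 + (-5 - 4*36)) = 4571/(-164 + (-5 - 144)) = 4571/(-164 - 149) = 4571/(-313) = 4571*(-1/313) = -4571/313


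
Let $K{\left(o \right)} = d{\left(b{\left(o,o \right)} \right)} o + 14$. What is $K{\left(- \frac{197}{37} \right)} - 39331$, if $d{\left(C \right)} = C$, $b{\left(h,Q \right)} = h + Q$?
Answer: $- \frac{53747355}{1369} \approx -39260.0$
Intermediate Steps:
$b{\left(h,Q \right)} = Q + h$
$K{\left(o \right)} = 14 + 2 o^{2}$ ($K{\left(o \right)} = \left(o + o\right) o + 14 = 2 o o + 14 = 2 o^{2} + 14 = 14 + 2 o^{2}$)
$K{\left(- \frac{197}{37} \right)} - 39331 = \left(14 + 2 \left(- \frac{197}{37}\right)^{2}\right) - 39331 = \left(14 + 2 \cdot \frac{38809}{1369}\right) - 39331 = \left(14 + \frac{77618}{1369}\right) - 39331 = \frac{96784}{1369} - 39331 = - \frac{53747355}{1369}$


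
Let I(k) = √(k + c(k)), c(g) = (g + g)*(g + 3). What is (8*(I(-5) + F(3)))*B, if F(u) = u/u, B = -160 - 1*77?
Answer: -1896 - 1896*√15 ≈ -9239.2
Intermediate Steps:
c(g) = 2*g*(3 + g) (c(g) = (2*g)*(3 + g) = 2*g*(3 + g))
B = -237 (B = -160 - 77 = -237)
I(k) = √(k + 2*k*(3 + k))
F(u) = 1
(8*(I(-5) + F(3)))*B = (8*(√(-5*(7 + 2*(-5))) + 1))*(-237) = (8*(√(-5*(7 - 10)) + 1))*(-237) = (8*(√(-5*(-3)) + 1))*(-237) = (8*(√15 + 1))*(-237) = (8*(1 + √15))*(-237) = (8 + 8*√15)*(-237) = -1896 - 1896*√15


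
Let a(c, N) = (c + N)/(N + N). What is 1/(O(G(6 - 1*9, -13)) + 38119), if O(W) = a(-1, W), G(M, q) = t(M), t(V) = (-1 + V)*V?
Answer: 24/914867 ≈ 2.6233e-5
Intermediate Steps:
t(V) = V*(-1 + V)
G(M, q) = M*(-1 + M)
a(c, N) = (N + c)/(2*N) (a(c, N) = (N + c)/((2*N)) = (N + c)*(1/(2*N)) = (N + c)/(2*N))
O(W) = (-1 + W)/(2*W) (O(W) = (W - 1)/(2*W) = (-1 + W)/(2*W))
1/(O(G(6 - 1*9, -13)) + 38119) = 1/((-1 + (6 - 1*9)*(-1 + (6 - 1*9)))/(2*(((6 - 1*9)*(-1 + (6 - 1*9))))) + 38119) = 1/((-1 + (6 - 9)*(-1 + (6 - 9)))/(2*(((6 - 9)*(-1 + (6 - 9))))) + 38119) = 1/((-1 - 3*(-1 - 3))/(2*((-3*(-1 - 3)))) + 38119) = 1/((-1 - 3*(-4))/(2*((-3*(-4)))) + 38119) = 1/((½)*(-1 + 12)/12 + 38119) = 1/((½)*(1/12)*11 + 38119) = 1/(11/24 + 38119) = 1/(914867/24) = 24/914867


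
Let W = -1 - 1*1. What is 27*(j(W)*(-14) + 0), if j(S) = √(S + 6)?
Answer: -756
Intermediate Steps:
W = -2 (W = -1 - 1 = -2)
j(S) = √(6 + S)
27*(j(W)*(-14) + 0) = 27*(√(6 - 2)*(-14) + 0) = 27*(√4*(-14) + 0) = 27*(2*(-14) + 0) = 27*(-28 + 0) = 27*(-28) = -756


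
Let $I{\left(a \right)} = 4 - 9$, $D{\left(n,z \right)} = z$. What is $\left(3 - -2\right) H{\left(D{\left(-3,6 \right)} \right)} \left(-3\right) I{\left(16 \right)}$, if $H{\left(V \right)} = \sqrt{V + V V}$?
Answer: $75 \sqrt{42} \approx 486.06$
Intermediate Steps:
$I{\left(a \right)} = -5$ ($I{\left(a \right)} = 4 - 9 = -5$)
$H{\left(V \right)} = \sqrt{V + V^{2}}$
$\left(3 - -2\right) H{\left(D{\left(-3,6 \right)} \right)} \left(-3\right) I{\left(16 \right)} = \left(3 - -2\right) \sqrt{6 \left(1 + 6\right)} \left(-3\right) \left(-5\right) = \left(3 + 2\right) \sqrt{6 \cdot 7} \left(-3\right) \left(-5\right) = 5 \sqrt{42} \left(-3\right) \left(-5\right) = - 15 \sqrt{42} \left(-5\right) = 75 \sqrt{42}$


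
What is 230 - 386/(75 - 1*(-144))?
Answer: 49984/219 ≈ 228.24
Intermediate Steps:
230 - 386/(75 - 1*(-144)) = 230 - 386/(75 + 144) = 230 - 386/219 = 49984/219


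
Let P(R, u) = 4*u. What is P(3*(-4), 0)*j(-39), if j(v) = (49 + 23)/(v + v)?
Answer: 0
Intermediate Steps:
j(v) = 36/v (j(v) = 72/((2*v)) = 72*(1/(2*v)) = 36/v)
P(3*(-4), 0)*j(-39) = (4*0)*(36/(-39)) = 0*(36*(-1/39)) = 0*(-12/13) = 0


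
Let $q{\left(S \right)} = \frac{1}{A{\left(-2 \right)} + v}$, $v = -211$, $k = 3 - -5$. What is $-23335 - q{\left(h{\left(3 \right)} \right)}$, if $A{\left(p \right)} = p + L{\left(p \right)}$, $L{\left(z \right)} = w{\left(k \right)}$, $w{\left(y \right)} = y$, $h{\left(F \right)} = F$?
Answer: $- \frac{4783674}{205} \approx -23335.0$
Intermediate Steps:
$k = 8$ ($k = 3 + 5 = 8$)
$L{\left(z \right)} = 8$
$A{\left(p \right)} = 8 + p$ ($A{\left(p \right)} = p + 8 = 8 + p$)
$q{\left(S \right)} = - \frac{1}{205}$ ($q{\left(S \right)} = \frac{1}{\left(8 - 2\right) - 211} = \frac{1}{6 - 211} = \frac{1}{-205} = - \frac{1}{205}$)
$-23335 - q{\left(h{\left(3 \right)} \right)} = -23335 - - \frac{1}{205} = -23335 + \frac{1}{205} = - \frac{4783674}{205}$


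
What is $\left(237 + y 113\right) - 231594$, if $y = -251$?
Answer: $-259720$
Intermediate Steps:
$\left(237 + y 113\right) - 231594 = \left(237 - 28363\right) - 231594 = -28126 - 231594 = -259720$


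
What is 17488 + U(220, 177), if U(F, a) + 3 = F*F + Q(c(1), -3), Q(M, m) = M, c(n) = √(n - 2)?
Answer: 65885 + I ≈ 65885.0 + 1.0*I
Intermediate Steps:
c(n) = √(-2 + n)
U(F, a) = -3 + I + F² (U(F, a) = -3 + (F*F + √(-2 + 1)) = -3 + (F² + √(-1)) = -3 + (F² + I) = -3 + (I + F²) = -3 + I + F²)
17488 + U(220, 177) = 17488 + (-3 + I + 220²) = 17488 + (-3 + I + 48400) = 17488 + (48397 + I) = 65885 + I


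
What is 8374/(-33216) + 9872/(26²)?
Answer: 40280941/2806752 ≈ 14.351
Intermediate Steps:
8374/(-33216) + 9872/(26²) = 8374*(-1/33216) + 9872/676 = -4187/16608 + 9872*(1/676) = -4187/16608 + 2468/169 = 40280941/2806752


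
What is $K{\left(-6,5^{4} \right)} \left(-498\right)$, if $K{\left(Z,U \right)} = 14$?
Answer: $-6972$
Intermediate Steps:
$K{\left(-6,5^{4} \right)} \left(-498\right) = 14 \left(-498\right) = -6972$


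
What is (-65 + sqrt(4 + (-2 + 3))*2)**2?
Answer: 4245 - 260*sqrt(5) ≈ 3663.6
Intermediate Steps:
(-65 + sqrt(4 + (-2 + 3))*2)**2 = (-65 + sqrt(4 + 1)*2)**2 = (-65 + sqrt(5)*2)**2 = (-65 + 2*sqrt(5))**2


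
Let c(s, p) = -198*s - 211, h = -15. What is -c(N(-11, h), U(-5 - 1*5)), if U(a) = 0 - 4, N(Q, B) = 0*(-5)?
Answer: 211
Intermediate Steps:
N(Q, B) = 0
U(a) = -4
c(s, p) = -211 - 198*s
-c(N(-11, h), U(-5 - 1*5)) = -(-211 - 198*0) = -(-211 + 0) = -1*(-211) = 211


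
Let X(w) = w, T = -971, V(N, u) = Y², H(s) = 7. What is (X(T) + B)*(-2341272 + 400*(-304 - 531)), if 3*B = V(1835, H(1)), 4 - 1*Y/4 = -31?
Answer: -44642263864/3 ≈ -1.4881e+10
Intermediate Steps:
Y = 140 (Y = 16 - 4*(-31) = 16 + 124 = 140)
V(N, u) = 19600 (V(N, u) = 140² = 19600)
B = 19600/3 (B = (⅓)*19600 = 19600/3 ≈ 6533.3)
(X(T) + B)*(-2341272 + 400*(-304 - 531)) = (-971 + 19600/3)*(-2341272 + 400*(-304 - 531)) = 16687*(-2341272 + 400*(-835))/3 = 16687*(-2341272 - 334000)/3 = (16687/3)*(-2675272) = -44642263864/3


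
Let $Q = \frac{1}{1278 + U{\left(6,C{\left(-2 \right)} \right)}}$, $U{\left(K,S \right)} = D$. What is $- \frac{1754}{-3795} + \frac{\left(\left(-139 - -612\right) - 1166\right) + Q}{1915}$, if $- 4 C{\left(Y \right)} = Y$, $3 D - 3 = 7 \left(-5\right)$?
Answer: $\frac{554314867}{5526149970} \approx 0.10031$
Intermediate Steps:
$D = - \frac{32}{3}$ ($D = 1 + \frac{7 \left(-5\right)}{3} = 1 + \frac{1}{3} \left(-35\right) = 1 - \frac{35}{3} = - \frac{32}{3} \approx -10.667$)
$C{\left(Y \right)} = - \frac{Y}{4}$
$U{\left(K,S \right)} = - \frac{32}{3}$
$Q = \frac{3}{3802}$ ($Q = \frac{1}{1278 - \frac{32}{3}} = \frac{1}{\frac{3802}{3}} = \frac{3}{3802} \approx 0.00078906$)
$- \frac{1754}{-3795} + \frac{\left(\left(-139 - -612\right) - 1166\right) + Q}{1915} = - \frac{1754}{-3795} + \frac{\left(\left(-139 - -612\right) - 1166\right) + \frac{3}{3802}}{1915} = \left(-1754\right) \left(- \frac{1}{3795}\right) + \left(\left(\left(-139 + 612\right) - 1166\right) + \frac{3}{3802}\right) \frac{1}{1915} = \frac{1754}{3795} + \left(\left(473 - 1166\right) + \frac{3}{3802}\right) \frac{1}{1915} = \frac{1754}{3795} + \left(-693 + \frac{3}{3802}\right) \frac{1}{1915} = \frac{1754}{3795} - \frac{2634783}{7280830} = \frac{554314867}{5526149970}$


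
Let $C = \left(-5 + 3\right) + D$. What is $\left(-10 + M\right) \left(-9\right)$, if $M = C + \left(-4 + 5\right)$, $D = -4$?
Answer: $135$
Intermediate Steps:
$C = -6$ ($C = \left(-5 + 3\right) - 4 = -2 - 4 = -6$)
$M = -5$ ($M = -6 + \left(-4 + 5\right) = -6 + 1 = -5$)
$\left(-10 + M\right) \left(-9\right) = \left(-10 - 5\right) \left(-9\right) = \left(-15\right) \left(-9\right) = 135$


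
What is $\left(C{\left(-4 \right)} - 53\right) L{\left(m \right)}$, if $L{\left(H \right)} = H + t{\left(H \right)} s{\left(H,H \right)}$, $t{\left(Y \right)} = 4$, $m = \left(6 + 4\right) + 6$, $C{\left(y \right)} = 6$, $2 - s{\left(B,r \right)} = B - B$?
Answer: $-1128$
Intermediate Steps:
$s{\left(B,r \right)} = 2$ ($s{\left(B,r \right)} = 2 - \left(B - B\right) = 2 - 0 = 2 + 0 = 2$)
$m = 16$ ($m = 10 + 6 = 16$)
$L{\left(H \right)} = 8 + H$ ($L{\left(H \right)} = H + 4 \cdot 2 = H + 8 = 8 + H$)
$\left(C{\left(-4 \right)} - 53\right) L{\left(m \right)} = \left(6 - 53\right) \left(8 + 16\right) = \left(-47\right) 24 = -1128$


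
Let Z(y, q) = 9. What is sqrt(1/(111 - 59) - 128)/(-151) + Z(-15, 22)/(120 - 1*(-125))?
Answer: 9/245 - 11*I*sqrt(715)/3926 ≈ 0.036735 - 0.07492*I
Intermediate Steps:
sqrt(1/(111 - 59) - 128)/(-151) + Z(-15, 22)/(120 - 1*(-125)) = sqrt(1/(111 - 59) - 128)/(-151) + 9/(120 - 1*(-125)) = sqrt(1/52 - 128)*(-1/151) + 9/(120 + 125) = sqrt(1/52 - 128)*(-1/151) + 9/245 = sqrt(-6655/52)*(-1/151) + 9*(1/245) = (11*I*sqrt(715)/26)*(-1/151) + 9/245 = -11*I*sqrt(715)/3926 + 9/245 = 9/245 - 11*I*sqrt(715)/3926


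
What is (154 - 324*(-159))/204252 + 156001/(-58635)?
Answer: -4805640967/1996052670 ≈ -2.4076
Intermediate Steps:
(154 - 324*(-159))/204252 + 156001/(-58635) = (154 + 51516)*(1/204252) + 156001*(-1/58635) = 51670*(1/204252) - 156001/58635 = 25835/102126 - 156001/58635 = -4805640967/1996052670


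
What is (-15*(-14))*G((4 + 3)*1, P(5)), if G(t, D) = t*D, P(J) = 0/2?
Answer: 0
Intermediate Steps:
P(J) = 0 (P(J) = 0*(1/2) = 0)
G(t, D) = D*t
(-15*(-14))*G((4 + 3)*1, P(5)) = (-15*(-14))*(0*((4 + 3)*1)) = 210*(0*(7*1)) = 210*(0*7) = 210*0 = 0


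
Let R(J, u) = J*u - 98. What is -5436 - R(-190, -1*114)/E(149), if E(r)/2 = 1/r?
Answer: -1611805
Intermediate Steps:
E(r) = 2/r
R(J, u) = -98 + J*u
-5436 - R(-190, -1*114)/E(149) = -5436 - (-98 - (-190)*114)/(2/149) = -5436 - (-98 - 190*(-114))/(2*(1/149)) = -5436 - (-98 + 21660)/2/149 = -5436 - 21562*149/2 = -5436 - 1*1606369 = -5436 - 1606369 = -1611805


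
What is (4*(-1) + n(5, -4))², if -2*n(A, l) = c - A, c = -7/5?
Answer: 16/25 ≈ 0.64000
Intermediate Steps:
c = -7/5 (c = -7*⅕ = -7/5 ≈ -1.4000)
n(A, l) = 7/10 + A/2 (n(A, l) = -(-7/5 - A)/2 = 7/10 + A/2)
(4*(-1) + n(5, -4))² = (4*(-1) + (7/10 + (½)*5))² = (-4 + (7/10 + 5/2))² = (-4 + 16/5)² = (-⅘)² = 16/25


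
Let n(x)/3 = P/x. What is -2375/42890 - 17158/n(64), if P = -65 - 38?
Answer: 9419457961/2650602 ≈ 3553.7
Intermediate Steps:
P = -103
n(x) = -309/x (n(x) = 3*(-103/x) = -309/x)
-2375/42890 - 17158/n(64) = -2375/42890 - 17158/((-309/64)) = -2375*1/42890 - 17158/((-309*1/64)) = -475/8578 - 17158/(-309/64) = -475/8578 - 17158*(-64/309) = -475/8578 + 1098112/309 = 9419457961/2650602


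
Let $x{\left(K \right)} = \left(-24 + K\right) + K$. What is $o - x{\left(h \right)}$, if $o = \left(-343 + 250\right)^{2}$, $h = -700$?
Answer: $10073$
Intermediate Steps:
$x{\left(K \right)} = -24 + 2 K$
$o = 8649$ ($o = \left(-93\right)^{2} = 8649$)
$o - x{\left(h \right)} = 8649 - \left(-24 + 2 \left(-700\right)\right) = 8649 - \left(-24 - 1400\right) = 8649 - -1424 = 8649 + 1424 = 10073$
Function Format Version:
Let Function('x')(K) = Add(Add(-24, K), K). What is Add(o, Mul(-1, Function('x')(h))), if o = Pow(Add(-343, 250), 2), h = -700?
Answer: 10073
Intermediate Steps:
Function('x')(K) = Add(-24, Mul(2, K))
o = 8649 (o = Pow(-93, 2) = 8649)
Add(o, Mul(-1, Function('x')(h))) = Add(8649, Mul(-1, Add(-24, Mul(2, -700)))) = Add(8649, Mul(-1, Add(-24, -1400))) = Add(8649, Mul(-1, -1424)) = Add(8649, 1424) = 10073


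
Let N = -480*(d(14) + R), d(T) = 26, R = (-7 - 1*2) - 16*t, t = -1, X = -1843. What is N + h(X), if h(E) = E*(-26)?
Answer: 32078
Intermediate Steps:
R = 7 (R = (-7 - 1*2) - 16*(-1) = (-7 - 2) + 16 = -9 + 16 = 7)
h(E) = -26*E
N = -15840 (N = -480*(26 + 7) = -480*33 = -15840)
N + h(X) = -15840 - 26*(-1843) = -15840 + 47918 = 32078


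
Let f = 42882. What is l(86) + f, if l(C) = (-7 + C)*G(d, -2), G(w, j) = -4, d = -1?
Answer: 42566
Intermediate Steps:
l(C) = 28 - 4*C (l(C) = (-7 + C)*(-4) = 28 - 4*C)
l(86) + f = (28 - 4*86) + 42882 = (28 - 344) + 42882 = -316 + 42882 = 42566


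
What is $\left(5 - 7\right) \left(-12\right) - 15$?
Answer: $9$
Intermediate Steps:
$\left(5 - 7\right) \left(-12\right) - 15 = \left(-2\right) \left(-12\right) - 15 = 24 - 15 = 9$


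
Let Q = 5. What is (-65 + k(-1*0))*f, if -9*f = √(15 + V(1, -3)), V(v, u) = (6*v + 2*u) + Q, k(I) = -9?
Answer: 148*√5/9 ≈ 36.771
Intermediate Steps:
V(v, u) = 5 + 2*u + 6*v (V(v, u) = (6*v + 2*u) + 5 = (2*u + 6*v) + 5 = 5 + 2*u + 6*v)
f = -2*√5/9 (f = -√(15 + (5 + 2*(-3) + 6*1))/9 = -√(15 + (5 - 6 + 6))/9 = -√(15 + 5)/9 = -2*√5/9 ≈ -0.49690)
(-65 + k(-1*0))*f = (-65 - 9)*(-2*√5/9) = -(-148)*√5/9 = 148*√5/9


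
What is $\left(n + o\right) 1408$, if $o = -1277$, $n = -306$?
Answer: $-2228864$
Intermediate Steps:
$\left(n + o\right) 1408 = \left(-306 - 1277\right) 1408 = \left(-1583\right) 1408 = -2228864$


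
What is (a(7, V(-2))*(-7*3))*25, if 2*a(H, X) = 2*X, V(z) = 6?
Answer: -3150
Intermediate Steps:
a(H, X) = X (a(H, X) = (2*X)/2 = X)
(a(7, V(-2))*(-7*3))*25 = (6*(-7*3))*25 = (6*(-21))*25 = -126*25 = -3150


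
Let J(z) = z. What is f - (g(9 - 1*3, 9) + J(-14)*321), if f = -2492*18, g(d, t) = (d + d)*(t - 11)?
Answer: -40338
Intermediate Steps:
g(d, t) = 2*d*(-11 + t) (g(d, t) = (2*d)*(-11 + t) = 2*d*(-11 + t))
f = -44856
f - (g(9 - 1*3, 9) + J(-14)*321) = -44856 - (2*(9 - 1*3)*(-11 + 9) - 14*321) = -44856 - (2*(9 - 3)*(-2) - 4494) = -44856 - (2*6*(-2) - 4494) = -44856 - (-24 - 4494) = -44856 - 1*(-4518) = -44856 + 4518 = -40338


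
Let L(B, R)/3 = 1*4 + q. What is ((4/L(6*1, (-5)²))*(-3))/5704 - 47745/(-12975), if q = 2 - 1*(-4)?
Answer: 9077743/2466980 ≈ 3.6797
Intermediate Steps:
q = 6 (q = 2 + 4 = 6)
L(B, R) = 30 (L(B, R) = 3*(1*4 + 6) = 3*(4 + 6) = 3*10 = 30)
((4/L(6*1, (-5)²))*(-3))/5704 - 47745/(-12975) = ((4/30)*(-3))/5704 - 47745/(-12975) = ((4*(1/30))*(-3))*(1/5704) - 47745*(-1/12975) = ((2/15)*(-3))*(1/5704) + 3183/865 = -⅖*1/5704 + 3183/865 = -1/14260 + 3183/865 = 9077743/2466980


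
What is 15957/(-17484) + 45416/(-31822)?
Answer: -30996119/13247044 ≈ -2.3399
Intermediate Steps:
15957/(-17484) + 45416/(-31822) = 15957*(-1/17484) + 45416*(-1/31822) = -5319/5828 - 3244/2273 = -30996119/13247044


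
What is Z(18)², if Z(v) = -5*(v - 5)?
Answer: 4225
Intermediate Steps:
Z(v) = 25 - 5*v (Z(v) = -5*(-5 + v) = 25 - 5*v)
Z(18)² = (25 - 5*18)² = (25 - 90)² = (-65)² = 4225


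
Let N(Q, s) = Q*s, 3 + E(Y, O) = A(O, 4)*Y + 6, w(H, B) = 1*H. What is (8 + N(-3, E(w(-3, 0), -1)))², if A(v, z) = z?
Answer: 1225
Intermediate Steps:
w(H, B) = H
E(Y, O) = 3 + 4*Y (E(Y, O) = -3 + (4*Y + 6) = -3 + (6 + 4*Y) = 3 + 4*Y)
(8 + N(-3, E(w(-3, 0), -1)))² = (8 - 3*(3 + 4*(-3)))² = (8 - 3*(3 - 12))² = (8 - 3*(-9))² = (8 + 27)² = 35² = 1225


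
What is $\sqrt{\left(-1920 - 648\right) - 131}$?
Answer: $i \sqrt{2699} \approx 51.952 i$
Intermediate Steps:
$\sqrt{\left(-1920 - 648\right) - 131} = \sqrt{-2568 - 131} = \sqrt{-2699} = i \sqrt{2699}$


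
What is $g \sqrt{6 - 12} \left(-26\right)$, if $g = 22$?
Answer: $- 572 i \sqrt{6} \approx - 1401.1 i$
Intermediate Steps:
$g \sqrt{6 - 12} \left(-26\right) = 22 \sqrt{6 - 12} \left(-26\right) = 22 \sqrt{-6} \left(-26\right) = 22 i \sqrt{6} \left(-26\right) = - 572 i \sqrt{6}$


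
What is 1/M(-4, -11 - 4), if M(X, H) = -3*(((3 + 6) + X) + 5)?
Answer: -1/30 ≈ -0.033333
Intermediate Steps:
M(X, H) = -42 - 3*X (M(X, H) = -3*((9 + X) + 5) = -3*(14 + X) = -42 - 3*X)
1/M(-4, -11 - 4) = 1/(-42 - 3*(-4)) = 1/(-42 + 12) = 1/(-30) = -1/30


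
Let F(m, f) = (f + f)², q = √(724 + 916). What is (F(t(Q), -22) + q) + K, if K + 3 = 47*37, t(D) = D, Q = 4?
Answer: 3672 + 2*√410 ≈ 3712.5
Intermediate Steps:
q = 2*√410 (q = √1640 = 2*√410 ≈ 40.497)
F(m, f) = 4*f² (F(m, f) = (2*f)² = 4*f²)
K = 1736 (K = -3 + 47*37 = -3 + 1739 = 1736)
(F(t(Q), -22) + q) + K = (4*(-22)² + 2*√410) + 1736 = (4*484 + 2*√410) + 1736 = (1936 + 2*√410) + 1736 = 3672 + 2*√410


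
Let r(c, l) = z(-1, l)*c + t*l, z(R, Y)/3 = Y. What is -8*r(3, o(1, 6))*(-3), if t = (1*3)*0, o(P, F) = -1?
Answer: -216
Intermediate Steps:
z(R, Y) = 3*Y
t = 0 (t = 3*0 = 0)
r(c, l) = 3*c*l (r(c, l) = (3*l)*c + 0*l = 3*c*l + 0 = 3*c*l)
-8*r(3, o(1, 6))*(-3) = -24*3*(-1)*(-3) = -8*(-9)*(-3) = 72*(-3) = -216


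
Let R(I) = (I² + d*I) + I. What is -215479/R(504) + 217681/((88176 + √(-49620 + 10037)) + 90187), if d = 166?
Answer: 5093581481417/8732778122124 - 217681*I*√39583/31813399352 ≈ 0.58327 - 0.0013613*I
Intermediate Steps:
R(I) = I² + 167*I (R(I) = (I² + 166*I) + I = I² + 167*I)
-215479/R(504) + 217681/((88176 + √(-49620 + 10037)) + 90187) = -215479*1/(504*(167 + 504)) + 217681/((88176 + √(-49620 + 10037)) + 90187) = -215479/(504*671) + 217681/((88176 + √(-39583)) + 90187) = -215479/338184 + 217681/((88176 + I*√39583) + 90187) = -215479*1/338184 + 217681/(178363 + I*√39583) = -19589/30744 + 217681/(178363 + I*√39583)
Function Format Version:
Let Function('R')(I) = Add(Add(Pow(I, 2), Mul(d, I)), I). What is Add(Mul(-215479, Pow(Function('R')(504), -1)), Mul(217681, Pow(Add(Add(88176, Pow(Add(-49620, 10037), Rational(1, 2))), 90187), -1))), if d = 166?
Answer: Add(Rational(5093581481417, 8732778122124), Mul(Rational(-217681, 31813399352), I, Pow(39583, Rational(1, 2)))) ≈ Add(0.58327, Mul(-0.0013613, I))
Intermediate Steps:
Function('R')(I) = Add(Pow(I, 2), Mul(167, I)) (Function('R')(I) = Add(Add(Pow(I, 2), Mul(166, I)), I) = Add(Pow(I, 2), Mul(167, I)))
Add(Mul(-215479, Pow(Function('R')(504), -1)), Mul(217681, Pow(Add(Add(88176, Pow(Add(-49620, 10037), Rational(1, 2))), 90187), -1))) = Add(Mul(-215479, Pow(Mul(504, Add(167, 504)), -1)), Mul(217681, Pow(Add(Add(88176, Pow(Add(-49620, 10037), Rational(1, 2))), 90187), -1))) = Add(Mul(-215479, Pow(Mul(504, 671), -1)), Mul(217681, Pow(Add(Add(88176, Pow(-39583, Rational(1, 2))), 90187), -1))) = Add(Mul(-215479, Pow(338184, -1)), Mul(217681, Pow(Add(Add(88176, Mul(I, Pow(39583, Rational(1, 2)))), 90187), -1))) = Add(Mul(-215479, Rational(1, 338184)), Mul(217681, Pow(Add(178363, Mul(I, Pow(39583, Rational(1, 2)))), -1))) = Add(Rational(-19589, 30744), Mul(217681, Pow(Add(178363, Mul(I, Pow(39583, Rational(1, 2)))), -1)))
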